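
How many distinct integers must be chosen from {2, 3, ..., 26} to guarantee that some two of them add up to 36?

Group the elements by complementary pair {x, 36−x}: {10,26}, {11,25}, {12,24}, …, giving 8 two-element pairs, the single value 18 (it cannot pair with itself since the integers are distinct), and 8 integers whose partner 36−x falls outside [2,26].
Treating each of those 17 groups as a pigeonhole, one can pick one integer per group — 17 integers — with no two summing to 36.
The 18th integer lands in an occupied pair, forcing a sum of 36.

18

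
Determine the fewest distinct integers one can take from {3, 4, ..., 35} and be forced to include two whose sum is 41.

A set avoiding the sum 41 can contain at most one of each pair {x, 41−x}, plus the 3 elements whose complement lies outside the range.
The integers 3, …, 20 (18 of them) are such a set: any two sum to at least 3+4 = 7 and at most 19+20 = 39 < 41.
By pigeonhole, any 19th integer completes one of the 15 pairs, so 19 choices force a sum of 41.

19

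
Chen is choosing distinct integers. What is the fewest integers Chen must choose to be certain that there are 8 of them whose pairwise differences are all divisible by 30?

211

Integers whose pairwise differences are multiples of 30 are exactly those sharing a remainder mod 30. By pigeonhole, the 30 residue classes mod 30 are the pigeonholes.
With 210 integers one could put 7 in each residue class and have no class reach 8.
The 211th integer pushes some class to 8, so 30·7 + 1 = 211.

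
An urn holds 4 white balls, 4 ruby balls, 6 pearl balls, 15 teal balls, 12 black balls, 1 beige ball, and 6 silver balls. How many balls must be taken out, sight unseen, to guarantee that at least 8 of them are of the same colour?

36

An adversary could hand out at most 7 balls per colour (5 colours run out sooner): 4 + 4 + 6 + 7 + 7 + 1 + 6 = 35 balls and still no colour has 8.
Pigeonhole: one more ball lands in a colour already at 7, so 36 draws are enough and 35 are not.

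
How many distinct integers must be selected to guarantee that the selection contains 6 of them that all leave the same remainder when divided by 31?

Pigeonhole: the 31 residue classes mod 31 are the pigeonholes.
With 155 integers one could put 5 in each residue class and have no class reach 6.
The 156th integer pushes some class to 6, so 31·5 + 1 = 156.

156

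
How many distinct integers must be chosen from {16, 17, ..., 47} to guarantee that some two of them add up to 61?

18

A set avoiding the sum 61 can contain at most one of each pair {x, 61−x}, plus the 2 elements whose complement lies outside the range.
The integers 31, …, 47 (17 of them) are such a set: any two sum to at least 31+32 = 63 > 61.
By the pigeonhole principle, any 18th integer completes one of the 15 pairs, so 18 choices force a sum of 61.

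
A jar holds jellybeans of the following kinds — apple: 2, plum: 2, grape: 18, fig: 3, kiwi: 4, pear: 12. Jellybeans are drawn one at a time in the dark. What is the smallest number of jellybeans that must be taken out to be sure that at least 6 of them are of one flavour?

22

Put each drawn jellybean into a box by flavour. The largest draw with every box below 6 takes min(count, 5) from each flavour; flavours with fewer than 5 contribute all they have.
Σ min(cᵢ, 5) = 2 + 2 + 5 + 3 + 4 + 5 = 21.
Draw number 21 + 1 = 22 must push one box to 6.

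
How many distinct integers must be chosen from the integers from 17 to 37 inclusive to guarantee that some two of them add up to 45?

Two chosen integers sum to 45 exactly when both halves of some pair {x, 45−x} with 17 ≤ x ≤ 45−x ≤ 28 are chosen — 6 such pairs.
The remaining 9 elements (those with no distinct partner in range) can never complete a 45-sum, so the worst case takes all of them and one from each pair: 9 + 6 = 15.
By pigeonhole, the 16th integer has to be the second member of some pair, so 15 + 1 = 16.

16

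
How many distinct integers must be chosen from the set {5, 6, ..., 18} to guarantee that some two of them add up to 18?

Two chosen integers sum to 18 exactly when both halves of some pair {x, 18−x} with 5 ≤ x ≤ 18−x ≤ 13 are chosen — 4 such pairs.
The remaining 6 elements (those with no distinct partner in range) can never complete a 18-sum, so the worst case takes all of them and one from each pair: 6 + 4 = 10.
The 11th integer has to be the second member of some pair, so 10 + 1 = 11.

11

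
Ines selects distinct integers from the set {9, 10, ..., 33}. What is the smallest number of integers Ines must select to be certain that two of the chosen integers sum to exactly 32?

19

Group the elements by complementary pair {x, 32−x}: {9,23}, {10,22}, {11,21}, …, giving 7 two-element pairs, the single value 16 (it cannot pair with itself since the integers are distinct), and 10 integers whose partner 32−x falls outside [9,33].
Treating each of those 18 groups as a pigeonhole, one can pick one integer per group — 18 integers — with no two summing to 32.
The 19th integer lands in an occupied pair, forcing a sum of 32.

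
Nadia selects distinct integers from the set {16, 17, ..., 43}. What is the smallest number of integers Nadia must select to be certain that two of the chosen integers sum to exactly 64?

18

Two chosen integers sum to 64 exactly when both halves of some pair {x, 64−x} with 21 ≤ x ≤ 64−x ≤ 43 are chosen — 11 such pairs.
The remaining 6 elements (those with no distinct partner in range) can never complete a 64-sum, so the worst case takes all of them and one from each pair: 6 + 11 = 17.
Pigeonhole: the 18th integer has to be the second member of some pair, so 17 + 1 = 18.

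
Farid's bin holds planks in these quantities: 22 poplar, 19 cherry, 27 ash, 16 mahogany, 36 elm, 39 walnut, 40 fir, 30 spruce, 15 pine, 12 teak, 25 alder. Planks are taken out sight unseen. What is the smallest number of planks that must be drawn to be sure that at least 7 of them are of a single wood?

67

Pigeonhole: the 11 woods are the holes; the planks drawn are the pigeons.
To avoid 7 of any one wood, the worst case takes at most 6 of each wood.
That gives 6 + 6 + 6 + 6 + 6 + 6 + 6 + 6 + 6 + 6 + 6 = 66 planks with no wood reaching 7.
The next plank forces some wood to 7, so 66 + 1 = 67.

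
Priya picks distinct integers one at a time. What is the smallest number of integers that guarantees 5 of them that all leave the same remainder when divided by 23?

By the pigeonhole principle, the 23 residue classes mod 23 are the pigeonholes.
With 92 integers one could put 4 in each residue class and have no class reach 5.
The 93rd integer pushes some class to 5, so 23·4 + 1 = 93.

93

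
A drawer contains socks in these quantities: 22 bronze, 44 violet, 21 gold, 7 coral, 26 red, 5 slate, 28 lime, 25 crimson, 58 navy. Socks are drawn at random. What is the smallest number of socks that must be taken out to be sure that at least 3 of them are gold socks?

218

In the worst case for collecting gold socks, every non-gold sock comes out first.
There are 22 + 44 + 7 + 26 + 5 + 28 + 25 + 58 = 215 non-gold socks altogether.
After those, each further sock must be gold, so 215 + 3 = 218 draws guarantee 3 gold socks.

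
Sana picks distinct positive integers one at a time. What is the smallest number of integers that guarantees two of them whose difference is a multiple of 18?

19

Integers whose pairwise differences are multiples of 18 are exactly those sharing a remainder mod 18. The 18 residue classes mod 18 are the pigeonholes.
With 18 integers one could put 1 in each residue class and have no class reach 2.
The 19th integer pushes some class to 2, so 18·1 + 1 = 19.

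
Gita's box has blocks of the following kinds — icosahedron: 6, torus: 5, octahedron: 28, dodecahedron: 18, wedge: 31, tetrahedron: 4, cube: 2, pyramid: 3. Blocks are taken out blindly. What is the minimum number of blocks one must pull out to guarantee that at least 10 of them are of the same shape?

48

Pigeonhole: the 8 shapes are the holes; the blocks drawn are the pigeons.
To avoid 10 of any one shape, the worst case takes at most 9 of each shape, or every block of a shape that has fewer than 9.
That gives 6 + 5 + 9 + 9 + 9 + 4 + 2 + 3 = 47 blocks with no shape reaching 10.
The next block forces some shape to 10, so 47 + 1 = 48.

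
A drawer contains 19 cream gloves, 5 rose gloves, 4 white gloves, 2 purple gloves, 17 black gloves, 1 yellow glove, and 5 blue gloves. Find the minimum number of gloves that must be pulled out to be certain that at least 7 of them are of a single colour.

30

Put each drawn glove into a box by colour. The largest draw with every box below 7 takes min(count, 6) from each colour; colours with fewer than 6 contribute all they have.
Σ min(cᵢ, 6) = 6 + 5 + 4 + 2 + 6 + 1 + 5 = 29.
Draw number 29 + 1 = 30 must push one box to 7.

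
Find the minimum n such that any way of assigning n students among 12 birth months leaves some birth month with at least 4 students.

With 36 students one could put exactly 3 in each of the 12 birth months, and no birth month would reach 4.
One more student must land in a birth month that already has 3, giving it 4.
So 12 × 3 + 1 = 37 students are required.

37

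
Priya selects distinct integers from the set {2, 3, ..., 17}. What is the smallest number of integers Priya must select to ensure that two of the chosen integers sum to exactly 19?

9

Group the elements by complementary pair {x, 19−x}: {2,17}, {3,16}, {4,15}, …, giving 8 two-element pairs.
Pigeonhole: treating each of those 8 groups as a pigeonhole, one can pick one integer per group — 8 integers — with no two summing to 19.
The 9th integer lands in an occupied pair, forcing a sum of 19.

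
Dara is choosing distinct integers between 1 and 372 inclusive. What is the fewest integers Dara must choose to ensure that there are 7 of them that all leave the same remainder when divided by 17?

The 17 residue classes mod 17 are the pigeonholes.
With 102 integers one could put 6 in each residue class and have no class reach 7.
The 103rd integer pushes some class to 7, so 17·6 + 1 = 103.

103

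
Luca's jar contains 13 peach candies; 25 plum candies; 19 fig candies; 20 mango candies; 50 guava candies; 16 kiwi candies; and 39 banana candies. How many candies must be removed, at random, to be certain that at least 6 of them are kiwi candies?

172

In the worst case for collecting kiwi candies, every non-kiwi candy comes out first.
There are 13 + 25 + 19 + 20 + 50 + 39 = 166 non-kiwi candies altogether.
After those, each further candy must be kiwi, so 166 + 6 = 172 draws guarantee 6 kiwi candies.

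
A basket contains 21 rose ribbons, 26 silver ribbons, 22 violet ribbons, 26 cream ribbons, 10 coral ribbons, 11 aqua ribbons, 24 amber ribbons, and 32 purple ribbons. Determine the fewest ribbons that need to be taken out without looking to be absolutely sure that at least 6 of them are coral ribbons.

In the worst case for collecting coral ribbons, every non-coral ribbon comes out first.
There are 21 + 26 + 22 + 26 + 11 + 24 + 32 = 162 non-coral ribbons altogether.
After those, each further ribbon must be coral, so 162 + 6 = 168 draws guarantee 6 coral ribbons.

168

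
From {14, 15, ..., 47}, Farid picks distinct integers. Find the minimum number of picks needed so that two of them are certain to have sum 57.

20

Group the elements by complementary pair {x, 57−x}: {14,43}, {15,42}, {16,41}, …, giving 15 two-element pairs and 4 integers whose partner 57−x falls outside [14,47].
Treating each of those 19 groups as a pigeonhole, one can pick one integer per group — 19 integers — with no two summing to 57.
The 20th integer lands in an occupied pair, forcing a sum of 57.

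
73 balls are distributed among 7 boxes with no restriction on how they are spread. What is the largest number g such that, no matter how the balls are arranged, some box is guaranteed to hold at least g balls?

By the pigeonhole principle, the 7 boxes are the holes and the 73 balls are the pigeons.
If every box held at most 10 balls, the total would be at most 7 × 10 = 70, which is less than 73.
So some box holds at least ⌈73/7⌉ = 11 balls.

11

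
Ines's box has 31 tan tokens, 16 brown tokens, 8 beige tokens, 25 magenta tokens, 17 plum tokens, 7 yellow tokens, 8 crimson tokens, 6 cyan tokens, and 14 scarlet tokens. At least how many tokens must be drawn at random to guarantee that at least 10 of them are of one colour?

75

Pigeonhole: put each drawn token into a box by colour. The largest draw with every box below 10 takes min(count, 9) from each colour; colours with fewer than 9 contribute all they have.
Σ min(cᵢ, 9) = 9 + 9 + 8 + 9 + 9 + 7 + 8 + 6 + 9 = 74.
Draw number 74 + 1 = 75 must push one box to 10.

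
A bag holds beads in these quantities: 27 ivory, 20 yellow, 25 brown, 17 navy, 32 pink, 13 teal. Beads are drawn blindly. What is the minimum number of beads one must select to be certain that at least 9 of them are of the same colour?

49

Pigeonhole: put each drawn bead into a box by colour. The largest draw with every box below 9 takes min(count, 8) from each colour.
Σ min(cᵢ, 8) = 8 + 8 + 8 + 8 + 8 + 8 = 48.
Draw number 48 + 1 = 49 must push one box to 9.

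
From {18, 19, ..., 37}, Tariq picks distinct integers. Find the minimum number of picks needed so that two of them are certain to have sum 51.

13

Two chosen integers sum to 51 exactly when both halves of some pair {x, 51−x} with 18 ≤ x ≤ 51−x ≤ 33 are chosen — 8 such pairs.
The remaining 4 elements (those with no distinct partner in range) can never complete a 51-sum, so the worst case takes all of them and one from each pair: 4 + 8 = 12.
By pigeonhole, the 13th integer has to be the second member of some pair, so 12 + 1 = 13.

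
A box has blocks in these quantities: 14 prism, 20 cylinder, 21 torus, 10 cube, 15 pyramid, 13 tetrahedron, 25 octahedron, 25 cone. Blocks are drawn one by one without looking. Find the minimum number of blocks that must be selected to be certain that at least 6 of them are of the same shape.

41

Put each drawn block into a box by shape. The largest draw with every box below 6 takes min(count, 5) from each shape.
Σ min(cᵢ, 5) = 5 + 5 + 5 + 5 + 5 + 5 + 5 + 5 = 40.
Draw number 40 + 1 = 41 must push one box to 6.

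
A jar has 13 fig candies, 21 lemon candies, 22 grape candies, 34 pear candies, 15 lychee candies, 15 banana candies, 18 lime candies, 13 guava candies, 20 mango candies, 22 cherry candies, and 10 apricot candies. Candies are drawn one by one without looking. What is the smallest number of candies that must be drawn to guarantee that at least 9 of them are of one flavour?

The 11 flavours are the holes; the candies drawn are the pigeons.
To avoid 9 of any one flavour, the worst case takes at most 8 of each flavour.
That gives 8 + 8 + 8 + 8 + 8 + 8 + 8 + 8 + 8 + 8 + 8 = 88 candies with no flavour reaching 9.
The next candy forces some flavour to 9, so 88 + 1 = 89.

89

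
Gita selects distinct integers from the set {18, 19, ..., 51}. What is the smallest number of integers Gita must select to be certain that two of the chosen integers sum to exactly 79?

A set avoiding the sum 79 can contain at most one of each pair {x, 79−x}, plus the 10 elements whose complement lies outside the range.
The integers 18, …, 39 (22 of them) are such a set: any two sum to at least 18+19 = 37 and at most 38+39 = 77 < 79.
Any 23rd integer completes one of the 12 pairs, so 23 choices force a sum of 79.

23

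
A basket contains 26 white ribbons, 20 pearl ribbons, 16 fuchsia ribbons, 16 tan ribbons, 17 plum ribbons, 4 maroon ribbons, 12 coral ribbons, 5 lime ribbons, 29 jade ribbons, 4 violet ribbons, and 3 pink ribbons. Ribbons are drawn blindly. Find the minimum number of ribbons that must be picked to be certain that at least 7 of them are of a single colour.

An adversary could hand out at most 6 ribbons per colour (4 colours run out sooner): 6 + 6 + 6 + 6 + 6 + 4 + 6 + 5 + 6 + 4 + 3 = 58 ribbons and still no colour has 7.
By the pigeonhole principle, one more ribbon lands in a colour already at 6, so 59 draws are enough and 58 are not.

59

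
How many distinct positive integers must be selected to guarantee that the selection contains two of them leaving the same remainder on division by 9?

10

By pigeonhole, the 9 residue classes mod 9 are the pigeonholes.
With 9 integers one could put 1 in each residue class and have no class reach 2.
The 10th integer pushes some class to 2, so 9·1 + 1 = 10.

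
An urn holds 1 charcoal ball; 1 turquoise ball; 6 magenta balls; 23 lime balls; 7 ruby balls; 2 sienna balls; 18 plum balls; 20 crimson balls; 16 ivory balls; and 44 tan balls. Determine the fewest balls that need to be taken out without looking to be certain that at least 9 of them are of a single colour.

By the pigeonhole principle, the 10 colours are the holes; the balls drawn are the pigeons.
To avoid 9 of any one colour, the worst case takes at most 8 of each colour, or every ball of a colour that has fewer than 8.
That gives 1 + 1 + 6 + 8 + 7 + 2 + 8 + 8 + 8 + 8 = 57 balls with no colour reaching 9.
The next ball forces some colour to 9, so 57 + 1 = 58.

58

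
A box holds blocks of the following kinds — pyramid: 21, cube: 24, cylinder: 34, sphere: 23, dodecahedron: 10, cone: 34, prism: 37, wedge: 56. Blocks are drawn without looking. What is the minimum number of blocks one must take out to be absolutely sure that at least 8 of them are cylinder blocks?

In the worst case for collecting cylinder blocks, every non-cylinder block comes out first.
There are 21 + 24 + 23 + 10 + 34 + 37 + 56 = 205 non-cylinder blocks altogether.
After those, each further block must be cylinder, so 205 + 8 = 213 draws guarantee 8 cylinder blocks.

213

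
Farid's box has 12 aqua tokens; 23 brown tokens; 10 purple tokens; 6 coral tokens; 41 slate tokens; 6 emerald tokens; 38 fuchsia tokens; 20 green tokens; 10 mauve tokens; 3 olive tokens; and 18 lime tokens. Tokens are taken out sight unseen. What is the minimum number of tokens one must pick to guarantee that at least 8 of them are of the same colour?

72

An adversary could hand out at most 7 tokens per colour (coral, emerald, olive run out sooner): 7 + 7 + 7 + 6 + 7 + 6 + 7 + 7 + 7 + 3 + 7 = 71 tokens and still no colour has 8.
Pigeonhole: one more token lands in a colour already at 7, so 72 draws are enough and 71 are not.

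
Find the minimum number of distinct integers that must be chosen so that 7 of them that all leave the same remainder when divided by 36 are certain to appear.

By pigeonhole, the 36 residue classes mod 36 are the pigeonholes.
With 216 integers one could put 6 in each residue class and have no class reach 7.
The 217th integer pushes some class to 7, so 36·6 + 1 = 217.

217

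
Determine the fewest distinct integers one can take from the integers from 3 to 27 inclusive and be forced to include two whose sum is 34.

A set avoiding the sum 34 can contain at most one of each pair {x, 34−x}, plus the 5 elements whose complement lies outside the range or equal to its own complement.
The integers 3, …, 17 (15 of them) are such a set: any two sum to at least 3+4 = 7 and at most 16+17 = 33 < 34.
Any 16th integer completes one of the 10 pairs, so 16 choices force a sum of 34.

16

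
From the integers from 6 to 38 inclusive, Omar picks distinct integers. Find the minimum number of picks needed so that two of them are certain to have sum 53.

Two chosen integers sum to 53 exactly when both halves of some pair {x, 53−x} with 15 ≤ x ≤ 53−x ≤ 38 are chosen — 12 such pairs.
The remaining 9 elements (those with no distinct partner in range) can never complete a 53-sum, so the worst case takes all of them and one from each pair: 9 + 12 = 21.
The 22nd integer has to be the second member of some pair, so 21 + 1 = 22.

22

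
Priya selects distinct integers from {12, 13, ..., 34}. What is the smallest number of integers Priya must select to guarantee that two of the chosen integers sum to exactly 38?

17

Two chosen integers sum to 38 exactly when both halves of some pair {x, 38−x} with 12 ≤ x ≤ 38−x ≤ 26 are chosen — 7 such pairs.
The remaining 9 elements (those with no distinct partner in range) can never complete a 38-sum, so the worst case takes all of them and one from each pair: 9 + 7 = 16.
Pigeonhole: the 17th integer has to be the second member of some pair, so 16 + 1 = 17.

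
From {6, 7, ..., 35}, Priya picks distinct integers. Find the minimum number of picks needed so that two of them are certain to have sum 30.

Two chosen integers sum to 30 exactly when both halves of some pair {x, 30−x} with 6 ≤ x ≤ 30−x ≤ 24 are chosen — 9 such pairs.
The remaining 12 elements (those with no distinct partner in range) can never complete a 30-sum, so the worst case takes all of them and one from each pair: 12 + 9 = 21.
By the pigeonhole principle, the 22nd integer has to be the second member of some pair, so 21 + 1 = 22.

22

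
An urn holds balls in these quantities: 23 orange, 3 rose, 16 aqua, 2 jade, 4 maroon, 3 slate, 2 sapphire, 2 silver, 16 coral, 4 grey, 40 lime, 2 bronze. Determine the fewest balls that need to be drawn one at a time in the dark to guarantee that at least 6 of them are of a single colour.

43

Put each drawn ball into a box by colour. The largest draw with every box below 6 takes min(count, 5) from each colour; colours with fewer than 5 contribute all they have.
Σ min(cᵢ, 5) = 5 + 3 + 5 + 2 + 4 + 3 + 2 + 2 + 5 + 4 + 5 + 2 = 42.
Draw number 42 + 1 = 43 must push one box to 6.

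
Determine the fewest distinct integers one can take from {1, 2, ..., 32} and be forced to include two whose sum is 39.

20

Two chosen integers sum to 39 exactly when both halves of some pair {x, 39−x} with 7 ≤ x ≤ 39−x ≤ 32 are chosen — 13 such pairs.
The remaining 6 elements (those with no distinct partner in range) can never complete a 39-sum, so the worst case takes all of them and one from each pair: 6 + 13 = 19.
By the pigeonhole principle, the 20th integer has to be the second member of some pair, so 19 + 1 = 20.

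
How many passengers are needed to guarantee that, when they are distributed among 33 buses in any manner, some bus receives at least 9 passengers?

With 264 passengers one could put exactly 8 in each of the 33 buses, and no bus would reach 9.
By pigeonhole, one more passenger must land in a bus that already has 8, giving it 9.
So 33 × 8 + 1 = 265 passengers are required.

265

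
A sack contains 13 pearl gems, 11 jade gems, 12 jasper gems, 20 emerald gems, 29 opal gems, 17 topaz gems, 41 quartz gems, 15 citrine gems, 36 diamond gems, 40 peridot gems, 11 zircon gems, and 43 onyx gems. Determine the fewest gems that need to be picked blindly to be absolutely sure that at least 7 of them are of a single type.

73

The 12 types are the holes; the gems drawn are the pigeons.
To avoid 7 of any one type, the worst case takes at most 6 of each type.
That gives 6 + 6 + 6 + 6 + 6 + 6 + 6 + 6 + 6 + 6 + 6 + 6 = 72 gems with no type reaching 7.
The next gem forces some type to 7, so 72 + 1 = 73.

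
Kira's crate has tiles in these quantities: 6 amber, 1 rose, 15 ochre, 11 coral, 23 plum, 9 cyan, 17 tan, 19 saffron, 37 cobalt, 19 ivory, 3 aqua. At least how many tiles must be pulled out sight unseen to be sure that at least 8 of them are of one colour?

67

Pigeonhole: the 11 colours are the holes; the tiles drawn are the pigeons.
To avoid 8 of any one colour, the worst case takes at most 7 of each colour, or every tile of a colour that has fewer than 7.
That gives 6 + 1 + 7 + 7 + 7 + 7 + 7 + 7 + 7 + 7 + 3 = 66 tiles with no colour reaching 8.
The next tile forces some colour to 8, so 66 + 1 = 67.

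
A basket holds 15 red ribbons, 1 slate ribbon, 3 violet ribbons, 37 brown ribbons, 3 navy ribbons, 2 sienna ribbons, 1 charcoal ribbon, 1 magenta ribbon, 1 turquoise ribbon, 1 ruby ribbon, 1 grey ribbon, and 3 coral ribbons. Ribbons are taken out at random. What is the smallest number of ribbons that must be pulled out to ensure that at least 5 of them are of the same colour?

26

Put each drawn ribbon into a box by colour. The largest draw with every box below 5 takes min(count, 4) from each colour; colours with fewer than 4 contribute all they have.
Σ min(cᵢ, 4) = 4 + 1 + 3 + 4 + 3 + 2 + 1 + 1 + 1 + 1 + 1 + 3 = 25.
Draw number 25 + 1 = 26 must push one box to 5.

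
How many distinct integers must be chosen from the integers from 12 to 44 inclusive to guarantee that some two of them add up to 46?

Two chosen integers sum to 46 exactly when both halves of some pair {x, 46−x} with 12 ≤ x ≤ 46−x ≤ 34 are chosen — 11 such pairs.
The remaining 11 elements (those with no distinct partner in range) can never complete a 46-sum, so the worst case takes all of them and one from each pair: 11 + 11 = 22.
The 23rd integer has to be the second member of some pair, so 22 + 1 = 23.

23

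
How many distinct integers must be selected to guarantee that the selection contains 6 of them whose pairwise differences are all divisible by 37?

Integers whose pairwise differences are multiples of 37 are exactly those sharing a remainder mod 37. By pigeonhole, the 37 residue classes mod 37 are the pigeonholes.
With 185 integers one could put 5 in each residue class and have no class reach 6.
The 186th integer pushes some class to 6, so 37·5 + 1 = 186.

186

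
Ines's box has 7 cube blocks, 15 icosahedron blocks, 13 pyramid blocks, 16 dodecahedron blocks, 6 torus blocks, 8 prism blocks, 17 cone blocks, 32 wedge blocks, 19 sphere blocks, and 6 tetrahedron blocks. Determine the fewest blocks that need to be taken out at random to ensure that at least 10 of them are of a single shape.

By the pigeonhole principle, the 10 shapes are the holes; the blocks drawn are the pigeons.
To avoid 10 of any one shape, the worst case takes at most 9 of each shape, or every block of a shape that has fewer than 9.
That gives 7 + 9 + 9 + 9 + 6 + 8 + 9 + 9 + 9 + 6 = 81 blocks with no shape reaching 10.
The next block forces some shape to 10, so 81 + 1 = 82.

82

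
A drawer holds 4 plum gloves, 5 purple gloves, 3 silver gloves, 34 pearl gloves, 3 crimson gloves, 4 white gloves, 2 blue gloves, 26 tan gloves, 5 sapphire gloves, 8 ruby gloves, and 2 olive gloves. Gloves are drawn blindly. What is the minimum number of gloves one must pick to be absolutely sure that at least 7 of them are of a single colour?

Put each drawn glove into a box by colour. The largest draw with every box below 7 takes min(count, 6) from each colour; colours with fewer than 6 contribute all they have.
Σ min(cᵢ, 6) = 4 + 5 + 3 + 6 + 3 + 4 + 2 + 6 + 5 + 6 + 2 = 46.
Draw number 46 + 1 = 47 must push one box to 7.

47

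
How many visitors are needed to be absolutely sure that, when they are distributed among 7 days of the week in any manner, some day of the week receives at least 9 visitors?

With 56 visitors one could put exactly 8 in each of the 7 days of the week, and no day of the week would reach 9.
One more visitor must land in a day of the week that already has 8, giving it 9.
So 7 × 8 + 1 = 57 visitors are required.

57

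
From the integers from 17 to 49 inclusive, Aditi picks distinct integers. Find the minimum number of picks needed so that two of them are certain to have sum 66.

Group the elements by complementary pair {x, 66−x}: {17,49}, {18,48}, {19,47}, …, giving 16 two-element pairs and the single value 33 (it cannot pair with itself since the integers are distinct).
Pigeonhole: treating each of those 17 groups as a pigeonhole, one can pick one integer per group — 17 integers — with no two summing to 66.
The 18th integer lands in an occupied pair, forcing a sum of 66.

18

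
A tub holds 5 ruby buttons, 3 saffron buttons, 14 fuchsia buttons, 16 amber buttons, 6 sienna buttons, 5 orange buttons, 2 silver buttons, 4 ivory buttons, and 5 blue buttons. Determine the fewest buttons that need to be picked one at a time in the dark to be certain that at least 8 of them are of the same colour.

45

An adversary could hand out at most 7 buttons per colour (7 colours run out sooner): 5 + 3 + 7 + 7 + 6 + 5 + 2 + 4 + 5 = 44 buttons and still no colour has 8.
One more button lands in a colour already at 7, so 45 draws are enough and 44 are not.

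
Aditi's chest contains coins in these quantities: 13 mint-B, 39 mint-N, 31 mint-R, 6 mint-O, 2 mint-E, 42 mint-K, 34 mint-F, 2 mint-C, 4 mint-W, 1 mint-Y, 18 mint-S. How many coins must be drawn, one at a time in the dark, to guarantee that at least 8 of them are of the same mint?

An adversary could hand out at most 7 coins per mint (5 mints run out sooner): 7 + 7 + 7 + 6 + 2 + 7 + 7 + 2 + 4 + 1 + 7 = 57 coins and still no mint has 8.
One more coin lands in a mint already at 7, so 58 draws are enough and 57 are not.

58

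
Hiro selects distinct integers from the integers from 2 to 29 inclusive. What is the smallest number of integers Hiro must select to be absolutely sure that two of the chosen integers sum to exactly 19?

Two chosen integers sum to 19 exactly when both halves of some pair {x, 19−x} with 2 ≤ x ≤ 19−x ≤ 17 are chosen — 8 such pairs.
The remaining 12 elements (those with no distinct partner in range) can never complete a 19-sum, so the worst case takes all of them and one from each pair: 12 + 8 = 20.
The 21st integer has to be the second member of some pair, so 20 + 1 = 21.

21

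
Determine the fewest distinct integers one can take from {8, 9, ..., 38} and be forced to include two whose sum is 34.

Two chosen integers sum to 34 exactly when both halves of some pair {x, 34−x} with 8 ≤ x ≤ 34−x ≤ 26 are chosen — 9 such pairs.
The remaining 13 elements (those with no distinct partner in range) can never complete a 34-sum, so the worst case takes all of them and one from each pair: 13 + 9 = 22.
Pigeonhole: the 23rd integer has to be the second member of some pair, so 22 + 1 = 23.

23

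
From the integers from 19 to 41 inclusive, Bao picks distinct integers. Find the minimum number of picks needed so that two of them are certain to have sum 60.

A set avoiding the sum 60 can contain at most one of each pair {x, 60−x}, plus the 1 element equal to its own complement.
The integers 30, …, 41 (12 of them) are such a set: any two sum to at least 30+31 = 61 > 60.
Any 13th integer completes one of the 11 pairs, so 13 choices force a sum of 60.

13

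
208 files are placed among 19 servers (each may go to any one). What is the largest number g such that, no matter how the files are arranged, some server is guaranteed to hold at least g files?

11

Pigeonhole: the 19 servers are the holes and the 208 files are the pigeons.
If every server held at most 10 files, the total would be at most 19 × 10 = 190, which is less than 208.
So some server holds at least ⌈208/19⌉ = 11 files.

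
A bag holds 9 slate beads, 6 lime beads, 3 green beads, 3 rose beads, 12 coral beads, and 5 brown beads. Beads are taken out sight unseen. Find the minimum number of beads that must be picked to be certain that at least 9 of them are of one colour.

An adversary could hand out at most 8 beads per colour (4 colours run out sooner): 8 + 6 + 3 + 3 + 8 + 5 = 33 beads and still no colour has 9.
One more bead lands in a colour already at 8, so 34 draws are enough and 33 are not.

34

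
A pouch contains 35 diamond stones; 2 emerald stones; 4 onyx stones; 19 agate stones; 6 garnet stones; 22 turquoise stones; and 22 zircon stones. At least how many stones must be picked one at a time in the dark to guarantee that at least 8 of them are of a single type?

41

An adversary could hand out at most 7 stones per type (emerald, onyx, garnet run out sooner): 7 + 2 + 4 + 7 + 6 + 7 + 7 = 40 stones and still no type has 8.
Pigeonhole: one more stone lands in a type already at 7, so 41 draws are enough and 40 are not.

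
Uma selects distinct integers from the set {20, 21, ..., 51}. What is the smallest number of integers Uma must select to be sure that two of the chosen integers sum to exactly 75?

19

A set avoiding the sum 75 can contain at most one of each pair {x, 75−x}, plus the 4 elements whose complement lies outside the range.
The integers 20, …, 37 (18 of them) are such a set: any two sum to at least 20+21 = 41 and at most 36+37 = 73 < 75.
Any 19th integer completes one of the 14 pairs, so 19 choices force a sum of 75.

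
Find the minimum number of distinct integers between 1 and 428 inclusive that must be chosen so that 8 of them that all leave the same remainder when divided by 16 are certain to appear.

By the pigeonhole principle, the 16 residue classes mod 16 are the pigeonholes.
With 112 integers one could put 7 in each residue class and have no class reach 8.
The 113th integer pushes some class to 8, so 16·7 + 1 = 113.

113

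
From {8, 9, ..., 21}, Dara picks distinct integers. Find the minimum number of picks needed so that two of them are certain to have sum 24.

Group the elements by complementary pair {x, 24−x}: {8,16}, {9,15}, {10,14}, …, giving 4 two-element pairs; the single value 12 (it cannot pair with itself since the integers are distinct); and 5 integers whose partner 24−x falls outside [8,21].
Pigeonhole: treating each of those 10 groups as a pigeonhole, one can pick one integer per group — 10 integers — with no two summing to 24.
The 11th integer lands in an occupied pair, forcing a sum of 24.

11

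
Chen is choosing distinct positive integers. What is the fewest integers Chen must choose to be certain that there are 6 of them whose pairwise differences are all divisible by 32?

Integers whose pairwise differences are multiples of 32 are exactly those sharing a remainder mod 32. The 32 residue classes mod 32 are the pigeonholes.
With 160 integers one could put 5 in each residue class and have no class reach 6.
The 161st integer pushes some class to 6, so 32·5 + 1 = 161.

161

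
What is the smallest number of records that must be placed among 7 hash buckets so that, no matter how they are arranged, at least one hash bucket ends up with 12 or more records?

78

With 77 records one could put exactly 11 in each of the 7 hash buckets, and no hash bucket would reach 12.
One more record must land in a hash bucket that already has 11, giving it 12.
So 7 × 11 + 1 = 78 records are required.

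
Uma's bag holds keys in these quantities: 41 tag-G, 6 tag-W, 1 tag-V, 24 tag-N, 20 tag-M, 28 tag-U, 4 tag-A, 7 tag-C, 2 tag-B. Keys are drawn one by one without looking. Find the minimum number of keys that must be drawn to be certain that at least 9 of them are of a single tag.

An adversary could hand out at most 8 keys per tag (5 tags run out sooner): 8 + 6 + 1 + 8 + 8 + 8 + 4 + 7 + 2 = 52 keys and still no tag has 9.
Pigeonhole: one more key lands in a tag already at 8, so 53 draws are enough and 52 are not.

53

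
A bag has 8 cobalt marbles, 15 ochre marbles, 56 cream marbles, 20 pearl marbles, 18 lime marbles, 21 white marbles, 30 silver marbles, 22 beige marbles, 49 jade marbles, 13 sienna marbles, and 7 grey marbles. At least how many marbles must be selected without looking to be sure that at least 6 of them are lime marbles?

247

In the worst case for collecting lime marbles, every non-lime marble comes out first.
There are 8 + 15 + 56 + 20 + 21 + 30 + 22 + 49 + 13 + 7 = 241 non-lime marbles altogether.
After those, each further marble must be lime, so 241 + 6 = 247 draws guarantee 6 lime marbles.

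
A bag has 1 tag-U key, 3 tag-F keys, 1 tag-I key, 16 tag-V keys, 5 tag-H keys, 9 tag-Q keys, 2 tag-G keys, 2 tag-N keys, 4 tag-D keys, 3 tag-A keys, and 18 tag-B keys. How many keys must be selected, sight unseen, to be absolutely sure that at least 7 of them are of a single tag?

An adversary could hand out at most 6 keys per tag (8 tags run out sooner): 1 + 3 + 1 + 6 + 5 + 6 + 2 + 2 + 4 + 3 + 6 = 39 keys and still no tag has 7.
One more key lands in a tag already at 6, so 40 draws are enough and 39 are not.

40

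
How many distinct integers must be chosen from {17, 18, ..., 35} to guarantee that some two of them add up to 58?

14

A set avoiding the sum 58 can contain at most one of each pair {x, 58−x}, plus the 7 elements whose complement lies outside the range or equal to its own complement.
The integers 17, …, 29 (13 of them) are such a set: any two sum to at least 17+18 = 35 and at most 28+29 = 57 < 58.
Pigeonhole: any 14th integer completes one of the 6 pairs, so 14 choices force a sum of 58.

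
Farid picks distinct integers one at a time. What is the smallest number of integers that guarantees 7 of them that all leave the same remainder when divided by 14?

The 14 residue classes mod 14 are the pigeonholes.
With 84 integers one could put 6 in each residue class and have no class reach 7.
The 85th integer pushes some class to 7, so 14·6 + 1 = 85.

85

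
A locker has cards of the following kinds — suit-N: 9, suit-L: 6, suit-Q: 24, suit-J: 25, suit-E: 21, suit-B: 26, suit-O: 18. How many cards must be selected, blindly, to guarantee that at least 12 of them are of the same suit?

Put each drawn card into a box by suit. The largest draw with every box below 12 takes min(count, 11) from each suit; suits with fewer than 11 contribute all they have.
Σ min(cᵢ, 11) = 9 + 6 + 11 + 11 + 11 + 11 + 11 = 70.
Draw number 70 + 1 = 71 must push one box to 12.

71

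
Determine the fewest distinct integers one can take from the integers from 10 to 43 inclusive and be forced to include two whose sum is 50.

Group the elements by complementary pair {x, 50−x}: {10,40}, {11,39}, {12,38}, …, giving 15 two-element pairs; the single value 25 (it cannot pair with itself since the integers are distinct); and 3 integers whose partner 50−x falls outside [10,43].
Treating each of those 19 groups as a pigeonhole, one can pick one integer per group — 19 integers — with no two summing to 50.
The 20th integer lands in an occupied pair, forcing a sum of 50.

20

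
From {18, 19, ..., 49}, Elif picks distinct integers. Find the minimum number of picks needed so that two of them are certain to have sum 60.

A set avoiding the sum 60 can contain at most one of each pair {x, 60−x}, plus the 8 elements whose complement lies outside the range or equal to its own complement.
The integers 30, …, 49 (20 of them) are such a set: any two sum to at least 30+31 = 61 > 60.
Pigeonhole: any 21st integer completes one of the 12 pairs, so 21 choices force a sum of 60.

21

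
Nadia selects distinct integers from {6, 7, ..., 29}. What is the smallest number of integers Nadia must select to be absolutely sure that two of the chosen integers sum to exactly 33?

Group the elements by complementary pair {x, 33−x}: {6,27}, {7,26}, {8,25}, …, giving 11 two-element pairs and 2 integers whose partner 33−x falls outside [6,29].
Treating each of those 13 groups as a pigeonhole, one can pick one integer per group — 13 integers — with no two summing to 33.
The 14th integer lands in an occupied pair, forcing a sum of 33.

14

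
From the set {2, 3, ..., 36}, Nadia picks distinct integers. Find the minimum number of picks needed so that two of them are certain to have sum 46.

23

Group the elements by complementary pair {x, 46−x}: {10,36}, {11,35}, {12,34}, …, giving 13 two-element pairs, the single value 23 (it cannot pair with itself since the integers are distinct), and 8 integers whose partner 46−x falls outside [2,36].
By pigeonhole, treating each of those 22 groups as a pigeonhole, one can pick one integer per group — 22 integers — with no two summing to 46.
The 23rd integer lands in an occupied pair, forcing a sum of 46.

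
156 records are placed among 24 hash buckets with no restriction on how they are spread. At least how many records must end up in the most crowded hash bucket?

The 24 hash buckets are the holes and the 156 records are the pigeons.
If every hash bucket held at most 6 records, the total would be at most 24 × 6 = 144, which is less than 156.
So some hash bucket holds at least ⌈156/24⌉ = 7 records.

7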